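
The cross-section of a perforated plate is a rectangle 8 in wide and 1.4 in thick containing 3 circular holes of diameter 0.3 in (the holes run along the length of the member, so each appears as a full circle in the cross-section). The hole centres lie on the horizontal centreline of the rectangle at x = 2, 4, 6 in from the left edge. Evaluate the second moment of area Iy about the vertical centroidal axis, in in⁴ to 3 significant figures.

Iy ≈ 59.2 in⁴

Split into non-overlapping primitives; take the origin at the lower-left of the bounding box.
Plate: 8 × 1.4, A = 11.2 in², x = 4 in, Ī = 59.733 in⁴.
Hole 1 (subtracted): ⌀0.3, A = 0.070686 in², x = 2 in, Ī = 0.00039761 in⁴.
Hole 2 (subtracted): ⌀0.3, A = 0.070686 in², x = 4 in, Ī = 0.00039761 in⁴.
Hole 3 (subtracted): ⌀0.3, A = 0.070686 in², x = 6 in, Ī = 0.00039761 in⁴.
By symmetry the centroid is at mid-width, x̄ = 4 in.
Transfer each piece to the vertical centroidal axis using Ī + A·d² with d = x − 4:
  plate: d = 0 in → contributes +59.733 in⁴
  hole 1: d = -2 in → contributes −0.28314 in⁴
  hole 2: d = 0 in → contributes −0.00039761 in⁴
  hole 3: d = 2 in → contributes −0.28314 in⁴
Total I = 59.167 in⁴.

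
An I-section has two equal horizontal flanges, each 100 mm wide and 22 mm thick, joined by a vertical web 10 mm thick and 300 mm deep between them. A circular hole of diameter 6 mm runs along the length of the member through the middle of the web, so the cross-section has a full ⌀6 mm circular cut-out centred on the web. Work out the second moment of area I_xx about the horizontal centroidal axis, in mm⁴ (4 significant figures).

Split into non-overlapping primitives; take the origin at the lower-left of the bounding box.
Bottom flange: 100 × 22, A = 2 200 mm², y = 11 mm, Ī = 88733.3 mm⁴.
Web: 10 × 300, A = 3 000 mm², y = 172 mm, Ī = 22 500 000 mm⁴.
Top flange: 100 × 22, A = 2 200 mm², y = 333 mm, Ī = 88733.3 mm⁴.
Hole (subtracted): ⌀6, A = 28.2743 mm², y = 172 mm, Ī = 63.6173 mm⁴.
By symmetry the centroid is at mid-height, ȳ = 172 mm.
Transfer each piece to the horizontal centroidal axis using Ī + A·d² with d = y − 172:
  bottom flange: d = -161 mm → contributes +57 114 933 mm⁴
  web: d = 0 mm → contributes +22 500 000 mm⁴
  top flange: d = 161 mm → contributes +57 114 933 mm⁴
  hole: d = 0 mm → contributes −63.6173 mm⁴
Total I = 136 729 803 mm⁴.

I_xx ≈ 1.367 × 10⁸ mm⁴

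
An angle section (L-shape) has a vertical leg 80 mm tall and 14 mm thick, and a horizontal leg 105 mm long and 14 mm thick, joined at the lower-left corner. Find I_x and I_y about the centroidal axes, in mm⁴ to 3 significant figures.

Decompose the section into non-overlapping parts with the origin at the bottom-left of its bounding rectangle.
Vertical leg: 14 × 80, A = 1 120 mm², y = 40 mm, Ī = 597 333 mm⁴.
Horizontal leg (remainder): 91 × 14, A = 1 274 mm², y = 7 mm, Ī = 20 809 mm⁴.
Centroid: ȳ = ΣA·y / ΣA = 22.439 mm.
Transfer each piece to the centroidal x-axis using Ī + A·d² with d = y − 22.439:
  vertical leg: d = 17.561 mm → contributes +942 745 mm⁴
  horizontal leg (remainder): d = -15.439 mm → contributes +324 467 mm⁴
Total I = 1 267 211 mm⁴.
For the y-axis: x̄ = 34.939 mm.
Repeating about the centroidal y-axis gives I_y = 2 540 249 mm⁴.

I_x ≈ 1.27 × 10⁶ mm⁴, I_y ≈ 2.54 × 10⁶ mm⁴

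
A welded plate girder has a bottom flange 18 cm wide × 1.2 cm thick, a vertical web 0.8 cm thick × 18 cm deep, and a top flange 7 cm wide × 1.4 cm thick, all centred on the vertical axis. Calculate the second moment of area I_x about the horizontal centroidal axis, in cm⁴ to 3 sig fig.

Split into non-overlapping primitives; take the origin at the lower-left of the bounding box.
Bottom plate: 18 × 1.2, A = 21.6 cm², y = 0.6 cm, Ī = 2.592 cm⁴.
Web plate: 0.8 × 18, A = 14.4 cm², y = 10.2 cm, Ī = 388.8 cm⁴.
Top plate: 7 × 1.4, A = 9.8 cm², y = 19.9 cm, Ī = 1.6007 cm⁴.
Centroid: ȳ = ΣA·y / ΣA = 7.748 cm.
Transfer each piece to the horizontal centroidal axis using Ī + A·d² with d = y − 7.748:
  bottom plate: d = -7.148 cm → contributes +1106.2 cm⁴
  web plate: d = 2.452 cm → contributes +475.37 cm⁴
  top plate: d = 12.152 cm → contributes +1448.8 cm⁴
Total I = 3030.4 cm⁴.

I_x ≈ 3030 cm⁴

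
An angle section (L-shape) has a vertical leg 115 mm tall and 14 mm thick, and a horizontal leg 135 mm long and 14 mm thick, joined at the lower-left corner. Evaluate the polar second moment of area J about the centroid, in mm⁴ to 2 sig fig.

Break the section into simple shapes (no overlaps), measuring from the bottom-left corner of the bounding box.
Vertical leg: 14 × 115, A = 1 610 mm², y = 57.5 mm, Ī = 1 774 354 mm⁴.
Horizontal leg (remainder): 121 × 14, A = 1 694 mm², y = 7 mm, Ī = 27 669 mm⁴.
Centroid: ȳ = ΣA·y / ΣA = 31.61 mm.
Transfer each piece to the centroidal x-axis using Ī + A·d² with d = y − 31.61:
  vertical leg: d = 25.89 mm → contributes +2 853 687 mm⁴
  horizontal leg (remainder): d = -24.61 mm → contributes +1 053 481 mm⁴
Total I = 3 907 168 mm⁴.
For the y-axis: x̄ = 41.61 mm.
Repeating about the centroidal y-axis gives I_y = 5 854 148 mm⁴.
Polar second moment: J = I_x + I_y = 9 761 316 mm⁴.

J ≈ 9.8 × 10⁶ mm⁴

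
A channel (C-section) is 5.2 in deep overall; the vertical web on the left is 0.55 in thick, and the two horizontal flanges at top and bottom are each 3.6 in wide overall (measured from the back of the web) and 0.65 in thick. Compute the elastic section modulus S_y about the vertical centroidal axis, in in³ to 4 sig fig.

Treat the section as a set of non-overlapping primitives; coordinates are from the bounding-box lower-left.
Web: 0.55 × 5.2, A = 2.86 in², x = 0.275 in, Ī = 0.0720958 in⁴.
Top flange (beyond web): 3.05 × 0.65, A = 1.9825 in², x = 2.075 in, Ī = 1.53685 in⁴.
Bottom flange (beyond web): 3.05 × 0.65, A = 1.9825 in², x = 2.075 in, Ī = 1.53685 in⁴.
Centroid: x̄ = ΣA·x / ΣA = 1.32071 in.
Transfer each piece to the vertical centroidal axis using Ī + A·d² with d = x − 1.32071:
  web: d = -1.04571 in → contributes +3.19956 in⁴
  top flange (beyond web): d = 0.754286 in → contributes +2.66479 in⁴
  bottom flange (beyond web): d = 0.754286 in → contributes +2.66479 in⁴
Total I = 8.52913 in⁴.
Extreme fibre distance c = 2.27929 in; S = I/c = 3.74202 in³.

S_y ≈ 3.742 in³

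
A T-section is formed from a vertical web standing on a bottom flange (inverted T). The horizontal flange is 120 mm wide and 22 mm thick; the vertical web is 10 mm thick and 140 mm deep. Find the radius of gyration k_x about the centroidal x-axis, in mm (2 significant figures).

k_x ≈ 46 mm

Decompose the section into non-overlapping parts with the origin at the bottom-left of its bounding rectangle.
Flange: 120 × 22, A = 2 640 mm², y = 11 mm, Ī = 106 480 mm⁴.
Web: 10 × 140, A = 1 400 mm², y = 92 mm, Ī = 2 286 667 mm⁴.
Centroid: ȳ = ΣA·y / ΣA = 39.07 mm.
Transfer each piece to the centroidal x-axis using Ī + A·d² with d = y − 39.07:
  flange: d = -28.07 mm → contributes +2 186 499 mm⁴
  web: d = 52.93 mm → contributes +6 208 988 mm⁴
Total I = 8 395 487 mm⁴.
Radius of gyration: k = √(I/A) = √(8 395 487 / 4 040) = 45.59 mm.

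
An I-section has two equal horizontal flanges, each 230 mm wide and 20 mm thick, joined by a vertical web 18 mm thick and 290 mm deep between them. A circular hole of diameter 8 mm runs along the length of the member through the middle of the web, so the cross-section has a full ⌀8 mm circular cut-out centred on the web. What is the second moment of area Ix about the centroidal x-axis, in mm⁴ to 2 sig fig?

Split into non-overlapping primitives; take the origin at the lower-left of the bounding box.
Bottom flange: 230 × 20, A = 4 600 mm², y = 10 mm, Ī = 153 333 mm⁴.
Web: 18 × 290, A = 5 220 mm², y = 165 mm, Ī = 36 583 500 mm⁴.
Top flange: 230 × 20, A = 4 600 mm², y = 320 mm, Ī = 153 333 mm⁴.
Hole (subtracted): ⌀8, A = 50.27 mm², y = 165 mm, Ī = 201.1 mm⁴.
By symmetry the centroid is at mid-height, ȳ = 165 mm.
Transfer each piece to the centroidal x-axis using Ī + A·d² with d = y − 165:
  bottom flange: d = -155 mm → contributes +110 668 333 mm⁴
  web: d = 0 mm → contributes +36 583 500 mm⁴
  top flange: d = 155 mm → contributes +110 668 333 mm⁴
  hole: d = 0 mm → contributes −201.1 mm⁴
Total I = 257 919 966 mm⁴.

Ix ≈ 2.6 × 10⁸ mm⁴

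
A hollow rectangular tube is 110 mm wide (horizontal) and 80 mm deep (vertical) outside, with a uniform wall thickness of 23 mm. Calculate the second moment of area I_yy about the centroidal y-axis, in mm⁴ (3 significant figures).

Split into non-overlapping primitives; take the origin at the lower-left of the bounding box.
Outer rectangle: 110 × 80, A = 8 800 mm², x = 55 mm, Ī = 8 873 333 mm⁴.
Inner void (subtracted): 64 × 34, A = 2 176 mm², x = 55 mm, Ī = 742 741 mm⁴.
By symmetry the centroid is at mid-width, x̄ = 55 mm.
All pieces are centred on the centroidal y-axis, so I = ΣĪ (holes subtracted) = 8 130 592 mm⁴.

I_yy ≈ 8.13 × 10⁶ mm⁴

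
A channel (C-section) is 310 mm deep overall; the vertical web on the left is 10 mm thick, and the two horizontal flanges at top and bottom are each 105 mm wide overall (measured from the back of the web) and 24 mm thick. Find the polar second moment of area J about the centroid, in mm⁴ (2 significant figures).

Treat the section as a set of non-overlapping primitives; coordinates are from the bounding-box lower-left.
Web: 10 × 310, A = 3 100 mm², y = 155 mm, Ī = 24 825 833 mm⁴.
Top flange (beyond web): 95 × 24, A = 2 280 mm², y = 298 mm, Ī = 109 440 mm⁴.
Bottom flange (beyond web): 95 × 24, A = 2 280 mm², y = 12 mm, Ī = 109 440 mm⁴.
By symmetry the centroid is at mid-height, ȳ = 155 mm.
Transfer each piece to the centroidal x-axis using Ī + A·d² with d = y − 155:
  web: d = 0 mm → contributes +24 825 833 mm⁴
  top flange (beyond web): d = 143 mm → contributes +46 733 160 mm⁴
  bottom flange (beyond web): d = -143 mm → contributes +46 733 160 mm⁴
Total I = 118 292 153 mm⁴.
For the y-axis: x̄ = 36.25 mm.
Repeating about the centroidal y-axis gives I_y = 8 541 802 mm⁴.
Polar second moment: J = I_x + I_y = 126 833 955 mm⁴.

J ≈ 1.3 × 10⁸ mm⁴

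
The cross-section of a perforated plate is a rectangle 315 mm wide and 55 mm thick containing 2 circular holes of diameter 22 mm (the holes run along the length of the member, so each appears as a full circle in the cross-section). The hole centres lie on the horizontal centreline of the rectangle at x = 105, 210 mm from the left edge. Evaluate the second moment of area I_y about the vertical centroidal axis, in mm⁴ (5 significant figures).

Split into non-overlapping primitives; take the origin at the lower-left of the bounding box.
Plate: 315 × 55, A = 17 325 mm², x = 157.5 mm, Ī = 143 256 094 mm⁴.
Hole 1 (subtracted): ⌀22, A = 380.1327 mm², x = 105 mm, Ī = 11499.01 mm⁴.
Hole 2 (subtracted): ⌀22, A = 380.1327 mm², x = 210 mm, Ī = 11499.01 mm⁴.
By symmetry the centroid is at mid-width, x̄ = 157.5 mm.
Transfer each piece to the vertical centroidal axis using Ī + A·d² with d = x − 157.5:
  plate: d = 0 mm → contributes +143 256 094 mm⁴
  hole 1: d = -52.5 mm → contributes −1 059 240 mm⁴
  hole 2: d = 52.5 mm → contributes −1 059 240 mm⁴
Total I = 141 137 614 mm⁴.

I_y ≈ 1.4114 × 10⁸ mm⁴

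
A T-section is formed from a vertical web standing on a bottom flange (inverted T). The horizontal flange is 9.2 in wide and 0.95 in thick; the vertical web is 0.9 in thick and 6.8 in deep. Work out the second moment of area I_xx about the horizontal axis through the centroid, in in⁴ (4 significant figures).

I_xx ≈ 78.29 in⁴

Split into non-overlapping primitives; take the origin at the lower-left of the bounding box.
Flange: 9.2 × 0.95, A = 8.74 in², y = 0.475 in, Ī = 0.657321 in⁴.
Web: 0.9 × 6.8, A = 6.12 in², y = 4.35 in, Ī = 23.5824 in⁴.
Centroid: ȳ = ΣA·y / ΣA = 2.0709 in.
Transfer each piece to the horizontal axis through the centroid using Ī + A·d² with d = y − 2.0709:
  flange: d = -1.5959 in → contributes +22.9171 in⁴
  web: d = 2.2791 in → contributes +55.3716 in⁴
Total I = 78.2887 in⁴.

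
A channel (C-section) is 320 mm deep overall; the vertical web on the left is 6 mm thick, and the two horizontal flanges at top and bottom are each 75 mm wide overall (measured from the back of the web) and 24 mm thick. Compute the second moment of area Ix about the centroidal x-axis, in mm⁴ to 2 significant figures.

Treat the section as a set of non-overlapping primitives; coordinates are from the bounding-box lower-left.
Web: 6 × 320, A = 1 920 mm², y = 160 mm, Ī = 16 384 000 mm⁴.
Top flange (beyond web): 69 × 24, A = 1 656 mm², y = 308 mm, Ī = 79 488 mm⁴.
Bottom flange (beyond web): 69 × 24, A = 1 656 mm², y = 12 mm, Ī = 79 488 mm⁴.
By symmetry the centroid is at mid-height, ȳ = 160 mm.
Transfer each piece to the centroidal x-axis using Ī + A·d² with d = y − 160:
  web: d = 0 mm → contributes +16 384 000 mm⁴
  top flange (beyond web): d = 148 mm → contributes +36 352 512 mm⁴
  bottom flange (beyond web): d = -148 mm → contributes +36 352 512 mm⁴
Total I = 89 089 024 mm⁴.

Ix ≈ 8.9 × 10⁷ mm⁴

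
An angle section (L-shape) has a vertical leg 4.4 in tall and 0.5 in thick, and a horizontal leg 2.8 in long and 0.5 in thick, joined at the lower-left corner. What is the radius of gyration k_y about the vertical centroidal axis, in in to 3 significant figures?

k_y ≈ 0.779 in

Treat the section as a set of non-overlapping primitives; coordinates are from the bounding-box lower-left.
Vertical leg: 0.5 × 4.4, A = 2.2 in², x = 0.25 in, Ī = 0.045833 in⁴.
Horizontal leg (remainder): 2.3 × 0.5, A = 1.15 in², x = 1.65 in, Ī = 0.50696 in⁴.
Centroid: x̄ = ΣA·x / ΣA = 0.7306 in.
Transfer each piece to the vertical centroidal axis using Ī + A·d² with d = x − 0.7306:
  vertical leg: d = -0.4806 in → contributes +0.55398 in⁴
  horizontal leg (remainder): d = 0.9194 in → contributes +1.4791 in⁴
Total I = 2.033 in⁴.
Radius of gyration: k = √(I/A) = √(2.033 / 3.35) = 0.77902 in.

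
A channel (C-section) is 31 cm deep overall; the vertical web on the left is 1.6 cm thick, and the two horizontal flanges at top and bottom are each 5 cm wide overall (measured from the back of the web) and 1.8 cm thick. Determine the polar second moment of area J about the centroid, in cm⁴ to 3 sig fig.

J ≈ 6670 cm⁴

Break the section into simple shapes (no overlaps), measuring from the bottom-left corner of the bounding box.
Web: 1.6 × 31, A = 49.6 cm², y = 15.5 cm, Ī = 3972.1 cm⁴.
Top flange (beyond web): 3.4 × 1.8, A = 6.12 cm², y = 30.1 cm, Ī = 1.6524 cm⁴.
Bottom flange (beyond web): 3.4 × 1.8, A = 6.12 cm², y = 0.9 cm, Ī = 1.6524 cm⁴.
By symmetry the centroid is at mid-height, ȳ = 15.5 cm.
Transfer each piece to the centroidal x-axis using Ī + A·d² with d = y − 15.5:
  web: d = 0 cm → contributes +3972.1 cm⁴
  top flange (beyond web): d = 14.6 cm → contributes +1306.2 cm⁴
  bottom flange (beyond web): d = -14.6 cm → contributes +1306.2 cm⁴
Total I = 6584.5 cm⁴.
For the y-axis: x̄ = 1.2948 cm.
Repeating about the centroidal y-axis gives I_y = 83.731 cm⁴.
Polar second moment: J = I_x + I_y = 6668.2 cm⁴.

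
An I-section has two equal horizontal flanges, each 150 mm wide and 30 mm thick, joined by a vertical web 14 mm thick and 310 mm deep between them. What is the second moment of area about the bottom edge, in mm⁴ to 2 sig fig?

Treat the section as a set of non-overlapping primitives; coordinates are from the bounding-box lower-left.
Bottom flange: 150 × 30, A = 4 500 mm², y = 15 mm, Ī = 337 500 mm⁴.
Web: 14 × 310, A = 4 340 mm², y = 185 mm, Ī = 34 756 167 mm⁴.
Top flange: 150 × 30, A = 4 500 mm², y = 355 mm, Ī = 337 500 mm⁴.
Transfer each piece to the bottom edge using Ī + A·d² with d = y − 0:
  bottom flange: d = 15 mm → contributes +1 350 000 mm⁴
  web: d = 185 mm → contributes +183 292 667 mm⁴
  top flange: d = 355 mm → contributes +567 450 000 mm⁴
Total I = 752 092 667 mm⁴.

I_base ≈ 7.5 × 10⁸ mm⁴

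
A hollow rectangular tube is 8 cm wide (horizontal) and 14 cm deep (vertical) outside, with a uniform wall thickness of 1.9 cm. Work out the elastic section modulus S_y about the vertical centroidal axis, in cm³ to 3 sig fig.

Decompose the section into non-overlapping parts with the origin at the bottom-left of its bounding rectangle.
Outer rectangle: 8 × 14, A = 112 cm², x = 4 cm, Ī = 597.33 cm⁴.
Inner void (subtracted): 4.2 × 10.2, A = 42.84 cm², x = 4 cm, Ī = 62.975 cm⁴.
By symmetry the centroid is at mid-width, x̄ = 4 cm.
All pieces are centred on the vertical centroidal axis, so I = ΣĪ (holes subtracted) = 534.36 cm⁴.
Extreme fibre distance c = 4 cm; S = I/c = 133.59 cm³.

S_y ≈ 134 cm³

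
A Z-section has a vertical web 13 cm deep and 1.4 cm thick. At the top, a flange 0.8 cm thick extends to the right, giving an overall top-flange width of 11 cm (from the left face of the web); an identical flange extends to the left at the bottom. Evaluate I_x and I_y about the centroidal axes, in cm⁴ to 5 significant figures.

Split into non-overlapping primitives; take the origin at the lower-left of the bounding box.
Web: 1.4 × 13, A = 18.2 cm², y = 6.5 cm, Ī = 256.3167 cm⁴.
Top flange (beyond web): 9.6 × 0.8, A = 7.68 cm², y = 12.6 cm, Ī = 0.4096 cm⁴.
Bottom flange (beyond web): 9.6 × 0.8, A = 7.68 cm², y = 0.4 cm, Ī = 0.4096 cm⁴.
Centroid: ȳ = ΣA·y / ΣA = 6.5 cm.
Transfer each piece to the centroidal x-axis using Ī + A·d² with d = y − 6.5:
  web: d = 0 cm → contributes +256.3167 cm⁴
  top flange (beyond web): d = 6.1 cm → contributes +286.1824 cm⁴
  bottom flange (beyond web): d = -6.1 cm → contributes +286.1824 cm⁴
Total I = 828.6815 cm⁴.
For the y-axis: x̄ = 10.3 cm.
Repeating about the centroidal y-axis gives I_y = 585.5775 cm⁴.

I_x ≈ 828.68 cm⁴, I_y ≈ 585.58 cm⁴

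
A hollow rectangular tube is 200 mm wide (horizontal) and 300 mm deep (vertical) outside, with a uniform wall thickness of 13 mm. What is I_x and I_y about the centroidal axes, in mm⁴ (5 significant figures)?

Treat the section as a set of non-overlapping primitives; coordinates are from the bounding-box lower-left.
Outer rectangle: 200 × 300, A = 60 000 mm², y = 150 mm, Ī = 450 000 000 mm⁴.
Inner void (subtracted): 174 × 274, A = 47 676 mm², y = 150 mm, Ī = 298 276 948 mm⁴.
By symmetry the centroid is at mid-height, ȳ = 150 mm.
All pieces are centred on the centroidal x-axis, so I = ΣĪ (holes subtracted) = 151 723 052 mm⁴.
Repeating about the centroidal y-axis gives I_y = 79 713 452 mm⁴.

I_x ≈ 1.5172 × 10⁸ mm⁴, I_y ≈ 7.9713 × 10⁷ mm⁴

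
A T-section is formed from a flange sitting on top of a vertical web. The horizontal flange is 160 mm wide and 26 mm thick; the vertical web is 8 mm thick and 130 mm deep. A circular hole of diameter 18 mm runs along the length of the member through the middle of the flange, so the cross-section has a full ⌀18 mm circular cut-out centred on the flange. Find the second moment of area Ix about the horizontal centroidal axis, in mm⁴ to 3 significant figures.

Ix ≈ 6.69 × 10⁶ mm⁴

Split into non-overlapping primitives; take the origin at the lower-left of the bounding box.
Flange: 160 × 26, A = 4 160 mm², y = 143 mm, Ī = 234 347 mm⁴.
Web: 8 × 130, A = 1 040 mm², y = 65 mm, Ī = 1 464 667 mm⁴.
Hole (subtracted): ⌀18, A = 254.47 mm², y = 143 mm, Ī = 5 153 mm⁴.
Centroid: ȳ = ΣA·y / ΣA = 126.6 mm.
Transfer each piece to the horizontal centroidal axis using Ī + A·d² with d = y − 126.6:
  flange: d = 16.403 mm → contributes +1 353 587 mm⁴
  web: d = -61.597 mm → contributes +5 410 665 mm⁴
  hole: d = 16.403 mm → contributes −73 617 mm⁴
Total I = 6 690 634 mm⁴.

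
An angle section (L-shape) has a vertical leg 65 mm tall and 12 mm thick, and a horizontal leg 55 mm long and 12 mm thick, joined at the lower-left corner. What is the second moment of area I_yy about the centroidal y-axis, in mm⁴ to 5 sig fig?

I_yy ≈ 3.2372 × 10⁵ mm⁴

Treat the section as a set of non-overlapping primitives; coordinates are from the bounding-box lower-left.
Vertical leg: 12 × 65, A = 780 mm², x = 6 mm, Ī = 9 360 mm⁴.
Horizontal leg (remainder): 43 × 12, A = 516 mm², x = 33.5 mm, Ī = 79 507 mm⁴.
Centroid: x̄ = ΣA·x / ΣA = 16.94907 mm.
Transfer each piece to the centroidal y-axis using Ī + A·d² with d = x − 16.94907:
  vertical leg: d = -10.94907 mm → contributes +102868.1 mm⁴
  horizontal leg (remainder): d = 16.55093 mm → contributes +220856.5 mm⁴
Total I = 323724.6 mm⁴.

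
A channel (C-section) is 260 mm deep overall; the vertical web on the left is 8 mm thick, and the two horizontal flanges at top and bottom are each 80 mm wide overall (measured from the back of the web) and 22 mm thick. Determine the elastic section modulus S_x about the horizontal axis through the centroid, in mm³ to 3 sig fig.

S_x ≈ 4.36 × 10⁵ mm³

Treat the section as a set of non-overlapping primitives; coordinates are from the bounding-box lower-left.
Web: 8 × 260, A = 2 080 mm², y = 130 mm, Ī = 11 717 333 mm⁴.
Top flange (beyond web): 72 × 22, A = 1 584 mm², y = 249 mm, Ī = 63 888 mm⁴.
Bottom flange (beyond web): 72 × 22, A = 1 584 mm², y = 11 mm, Ī = 63 888 mm⁴.
By symmetry the centroid is at mid-height, ȳ = 130 mm.
Transfer each piece to the horizontal axis through the centroid using Ī + A·d² with d = y − 130:
  web: d = 0 mm → contributes +11 717 333 mm⁴
  top flange (beyond web): d = 119 mm → contributes +22 494 912 mm⁴
  bottom flange (beyond web): d = -119 mm → contributes +22 494 912 mm⁴
Total I = 56 707 157 mm⁴.
Extreme fibre distance c = 130 mm; S = I/c = 436 209 mm³.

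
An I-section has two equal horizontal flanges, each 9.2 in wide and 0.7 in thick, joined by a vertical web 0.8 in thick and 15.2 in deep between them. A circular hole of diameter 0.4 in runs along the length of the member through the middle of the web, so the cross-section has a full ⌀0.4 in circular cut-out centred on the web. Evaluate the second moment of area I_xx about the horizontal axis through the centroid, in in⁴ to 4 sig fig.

Treat the section as a set of non-overlapping primitives; coordinates are from the bounding-box lower-left.
Bottom flange: 9.2 × 0.7, A = 6.44 in², y = 0.35 in, Ī = 0.262967 in⁴.
Web: 0.8 × 15.2, A = 12.16 in², y = 8.3 in, Ī = 234.121 in⁴.
Top flange: 9.2 × 0.7, A = 6.44 in², y = 16.25 in, Ī = 0.262967 in⁴.
Hole (subtracted): ⌀0.4, A = 0.125664 in², y = 8.3 in, Ī = 0.00125664 in⁴.
By symmetry the centroid is at mid-height, ȳ = 8.3 in.
Transfer each piece to the horizontal axis through the centroid using Ī + A·d² with d = y − 8.3:
  bottom flange: d = -7.95 in → contributes +407.287 in⁴
  web: d = 0 in → contributes +234.121 in⁴
  top flange: d = 7.95 in → contributes +407.287 in⁴
  hole: d = 0 in → contributes −0.00125664 in⁴
Total I = 1048.69 in⁴.

I_xx ≈ 1049 in⁴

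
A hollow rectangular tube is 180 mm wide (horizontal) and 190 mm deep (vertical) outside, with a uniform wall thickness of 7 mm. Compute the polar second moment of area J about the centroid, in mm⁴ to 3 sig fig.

Decompose the section into non-overlapping parts with the origin at the bottom-left of its bounding rectangle.
Outer rectangle: 180 × 190, A = 34 200 mm², y = 95 mm, Ī = 102 885 000 mm⁴.
Inner void (subtracted): 166 × 176, A = 29 216 mm², y = 95 mm, Ī = 75 416 235 mm⁴.
By symmetry the centroid is at mid-height, ȳ = 95 mm.
All pieces are centred on the centroidal x-axis, so I = ΣĪ (holes subtracted) = 27 468 765 mm⁴.
Repeating about the centroidal y-axis gives I_y = 25 250 325 mm⁴.
Polar second moment: J = I_x + I_y = 52 719 091 mm⁴.

J ≈ 5.27 × 10⁷ mm⁴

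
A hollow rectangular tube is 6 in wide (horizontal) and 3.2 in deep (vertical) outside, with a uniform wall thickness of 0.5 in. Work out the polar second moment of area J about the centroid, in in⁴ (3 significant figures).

J ≈ 46.6 in⁴

Decompose the section into non-overlapping parts with the origin at the bottom-left of its bounding rectangle.
Outer rectangle: 6 × 3.2, A = 19.2 in², y = 1.6 in, Ī = 16.384 in⁴.
Inner void (subtracted): 5 × 2.2, A = 11 in², y = 1.6 in, Ī = 4.4367 in⁴.
By symmetry the centroid is at mid-height, ȳ = 1.6 in.
All pieces are centred on the centroidal x-axis, so I = ΣĪ (holes subtracted) = 11.947 in⁴.
Repeating about the centroidal y-axis gives I_y = 34.683 in⁴.
Polar second moment: J = I_x + I_y = 46.631 in⁴.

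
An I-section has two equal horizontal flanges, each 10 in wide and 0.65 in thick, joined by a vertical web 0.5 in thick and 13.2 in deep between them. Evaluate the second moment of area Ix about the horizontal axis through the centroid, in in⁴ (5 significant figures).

Break the section into simple shapes (no overlaps), measuring from the bottom-left corner of the bounding box.
Bottom flange: 10 × 0.65, A = 6.5 in², y = 0.325 in, Ī = 0.2288542 in⁴.
Web: 0.5 × 13.2, A = 6.6 in², y = 7.25 in, Ī = 95.832 in⁴.
Top flange: 10 × 0.65, A = 6.5 in², y = 14.175 in, Ī = 0.2288542 in⁴.
By symmetry the centroid is at mid-height, ȳ = 7.25 in.
Transfer each piece to the horizontal axis through the centroid using Ī + A·d² with d = y − 7.25:
  bottom flange: d = -6.925 in → contributes +311.9404 in⁴
  web: d = 0 in → contributes +95.832 in⁴
  top flange: d = 6.925 in → contributes +311.9404 in⁴
Total I = 719.7128 in⁴.

Ix ≈ 719.71 in⁴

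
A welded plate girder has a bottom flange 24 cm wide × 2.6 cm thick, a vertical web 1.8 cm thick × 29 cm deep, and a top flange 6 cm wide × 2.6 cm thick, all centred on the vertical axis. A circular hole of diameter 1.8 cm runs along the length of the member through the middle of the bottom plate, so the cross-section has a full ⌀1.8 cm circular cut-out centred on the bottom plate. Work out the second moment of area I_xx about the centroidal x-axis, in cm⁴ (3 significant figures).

Split into non-overlapping primitives; take the origin at the lower-left of the bounding box.
Bottom plate: 24 × 2.6, A = 62.4 cm², y = 1.3 cm, Ī = 35.152 cm⁴.
Web plate: 1.8 × 29, A = 52.2 cm², y = 17.1 cm, Ī = 3658.4 cm⁴.
Top plate: 6 × 2.6, A = 15.6 cm², y = 32.9 cm, Ī = 8.788 cm⁴.
Hole (subtracted): ⌀1.8, A = 2.5447 cm², y = 1.3 cm, Ī = 0.5153 cm⁴.
Centroid: ȳ = ΣA·y / ΣA = 11.622 cm.
Transfer each piece to the centroidal x-axis using Ī + A·d² with d = y − 11.622:
  bottom plate: d = -10.322 cm → contributes +6684.1 cm⁴
  web plate: d = 5.4775 cm → contributes +5224.5 cm⁴
  top plate: d = 21.278 cm → contributes +7071.4 cm⁴
  hole: d = -10.322 cm → contributes −271.66 cm⁴
Total I = 18 708 cm⁴.

I_xx ≈ 1.87 × 10⁴ cm⁴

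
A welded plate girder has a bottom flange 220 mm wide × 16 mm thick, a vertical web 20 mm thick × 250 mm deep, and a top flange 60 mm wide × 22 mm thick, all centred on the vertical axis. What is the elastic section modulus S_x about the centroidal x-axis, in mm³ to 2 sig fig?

S_x ≈ 5.9 × 10⁵ mm³

Treat the section as a set of non-overlapping primitives; coordinates are from the bounding-box lower-left.
Bottom plate: 220 × 16, A = 3 520 mm², y = 8 mm, Ī = 75 093 mm⁴.
Web plate: 20 × 250, A = 5 000 mm², y = 141 mm, Ī = 26 041 667 mm⁴.
Top plate: 60 × 22, A = 1 320 mm², y = 277 mm, Ī = 53 240 mm⁴.
Centroid: ȳ = ΣA·y / ΣA = 111.7 mm.
Transfer each piece to the centroidal x-axis using Ī + A·d² with d = y − 111.7:
  bottom plate: d = -103.7 mm → contributes +37 903 751 mm⁴
  web plate: d = 29.33 mm → contributes +30 343 889 mm⁴
  top plate: d = 165.3 mm → contributes +36 135 587 mm⁴
Total I = 104 383 227 mm⁴.
Extreme fibre distance c = 176.3 mm; S = I/c = 591 965 mm³.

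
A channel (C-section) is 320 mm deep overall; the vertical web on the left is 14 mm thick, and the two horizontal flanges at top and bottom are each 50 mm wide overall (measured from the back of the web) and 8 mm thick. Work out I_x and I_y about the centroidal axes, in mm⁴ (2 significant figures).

I_x ≈ 5.2 × 10⁷ mm⁴, I_y ≈ 4.5 × 10⁵ mm⁴

Treat the section as a set of non-overlapping primitives; coordinates are from the bounding-box lower-left.
Web: 14 × 320, A = 4 480 mm², y = 160 mm, Ī = 38 229 333 mm⁴.
Top flange (beyond web): 36 × 8, A = 288 mm², y = 316 mm, Ī = 1 536 mm⁴.
Bottom flange (beyond web): 36 × 8, A = 288 mm², y = 4 mm, Ī = 1 536 mm⁴.
By symmetry the centroid is at mid-height, ȳ = 160 mm.
Transfer each piece to the centroidal x-axis using Ī + A·d² with d = y − 160:
  web: d = 0 mm → contributes +38 229 333 mm⁴
  top flange (beyond web): d = 156 mm → contributes +7 010 304 mm⁴
  bottom flange (beyond web): d = -156 mm → contributes +7 010 304 mm⁴
Total I = 52 249 941 mm⁴.
For the y-axis: x̄ = 9.848 mm.
Repeating about the centroidal y-axis gives I_y = 454 369 mm⁴.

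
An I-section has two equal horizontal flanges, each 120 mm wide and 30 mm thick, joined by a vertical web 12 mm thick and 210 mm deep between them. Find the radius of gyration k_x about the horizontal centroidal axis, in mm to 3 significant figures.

k_x ≈ 108 mm

Break the section into simple shapes (no overlaps), measuring from the bottom-left corner of the bounding box.
Bottom flange: 120 × 30, A = 3 600 mm², y = 15 mm, Ī = 270 000 mm⁴.
Web: 12 × 210, A = 2 520 mm², y = 135 mm, Ī = 9 261 000 mm⁴.
Top flange: 120 × 30, A = 3 600 mm², y = 255 mm, Ī = 270 000 mm⁴.
By symmetry the centroid is at mid-height, ȳ = 135 mm.
Transfer each piece to the horizontal centroidal axis using Ī + A·d² with d = y − 135:
  bottom flange: d = -120 mm → contributes +52 110 000 mm⁴
  web: d = 0 mm → contributes +9 261 000 mm⁴
  top flange: d = 120 mm → contributes +52 110 000 mm⁴
Total I = 113 481 000 mm⁴.
Radius of gyration: k = √(I/A) = √(113 481 000 / 9 720) = 108.05 mm.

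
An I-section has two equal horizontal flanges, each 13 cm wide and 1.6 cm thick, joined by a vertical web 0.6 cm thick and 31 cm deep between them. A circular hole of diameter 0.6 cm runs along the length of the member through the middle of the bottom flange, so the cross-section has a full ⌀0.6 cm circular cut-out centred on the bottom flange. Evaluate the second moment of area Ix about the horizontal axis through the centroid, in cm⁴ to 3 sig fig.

Treat the section as a set of non-overlapping primitives; coordinates are from the bounding-box lower-left.
Bottom flange: 13 × 1.6, A = 20.8 cm², y = 0.8 cm, Ī = 4.4373 cm⁴.
Web: 0.6 × 31, A = 18.6 cm², y = 17.1 cm, Ī = 1489.6 cm⁴.
Top flange: 13 × 1.6, A = 20.8 cm², y = 33.4 cm, Ī = 4.4373 cm⁴.
Hole (subtracted): ⌀0.6, A = 0.28274 cm², y = 0.8 cm, Ī = 0.0063617 cm⁴.
Centroid: ȳ = ΣA·y / ΣA = 17.177 cm.
Transfer each piece to the horizontal axis through the centroid using Ī + A·d² with d = y − 17.177:
  bottom flange: d = -16.377 cm → contributes +5583.1 cm⁴
  web: d = -0.076918 cm → contributes +1489.7 cm⁴
  top flange: d = 16.223 cm → contributes +5478.8 cm⁴
  hole: d = -16.377 cm → contributes −75.839 cm⁴
Total I = 12 476 cm⁴.

Ix ≈ 1.25 × 10⁴ cm⁴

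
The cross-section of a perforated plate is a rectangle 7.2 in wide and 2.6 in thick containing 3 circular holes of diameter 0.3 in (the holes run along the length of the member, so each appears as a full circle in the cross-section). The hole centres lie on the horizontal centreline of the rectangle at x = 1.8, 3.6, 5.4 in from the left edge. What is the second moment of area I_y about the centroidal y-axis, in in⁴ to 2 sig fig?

Split into non-overlapping primitives; take the origin at the lower-left of the bounding box.
Plate: 7.2 × 2.6, A = 18.72 in², x = 3.6 in, Ī = 80.87 in⁴.
Hole 1 (subtracted): ⌀0.3, A = 0.07069 in², x = 1.8 in, Ī = 0.0003976 in⁴.
Hole 2 (subtracted): ⌀0.3, A = 0.07069 in², x = 3.6 in, Ī = 0.0003976 in⁴.
Hole 3 (subtracted): ⌀0.3, A = 0.07069 in², x = 5.4 in, Ī = 0.0003976 in⁴.
By symmetry the centroid is at mid-width, x̄ = 3.6 in.
Transfer each piece to the centroidal y-axis using Ī + A·d² with d = x − 3.6:
  plate: d = 0 in → contributes +80.87 in⁴
  hole 1: d = -1.8 in → contributes −0.2294 in⁴
  hole 2: d = 0 in → contributes −0.0003976 in⁴
  hole 3: d = 1.8 in → contributes −0.2294 in⁴
Total I = 80.41 in⁴.

I_y ≈ 80 in⁴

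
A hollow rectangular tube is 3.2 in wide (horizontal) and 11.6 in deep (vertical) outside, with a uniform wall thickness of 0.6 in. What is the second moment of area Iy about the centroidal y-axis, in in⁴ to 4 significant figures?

Iy ≈ 24.74 in⁴

Treat the section as a set of non-overlapping primitives; coordinates are from the bounding-box lower-left.
Outer rectangle: 3.2 × 11.6, A = 37.12 in², x = 1.6 in, Ī = 31.6757 in⁴.
Inner void (subtracted): 2 × 10.4, A = 20.8 in², x = 1.6 in, Ī = 6.93333 in⁴.
By symmetry the centroid is at mid-width, x̄ = 1.6 in.
All pieces are centred on the centroidal y-axis, so I = ΣĪ (holes subtracted) = 24.7424 in⁴.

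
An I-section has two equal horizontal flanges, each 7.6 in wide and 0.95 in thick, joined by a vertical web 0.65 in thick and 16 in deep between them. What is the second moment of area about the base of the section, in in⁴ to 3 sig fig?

Break the section into simple shapes (no overlaps), measuring from the bottom-left corner of the bounding box.
Bottom flange: 7.6 × 0.95, A = 7.22 in², y = 0.475 in, Ī = 0.543 in⁴.
Web: 0.65 × 16, A = 10.4 in², y = 8.95 in, Ī = 221.87 in⁴.
Top flange: 7.6 × 0.95, A = 7.22 in², y = 17.425 in, Ī = 0.543 in⁴.
Transfer each piece to the bottom edge using Ī + A·d² with d = y − 0:
  bottom flange: d = 0.475 in → contributes +2.172 in⁴
  web: d = 8.95 in → contributes +1054.9 in⁴
  top flange: d = 17.425 in → contributes +2192.8 in⁴
Total I = 3249.9 in⁴.

I_base ≈ 3250 in⁴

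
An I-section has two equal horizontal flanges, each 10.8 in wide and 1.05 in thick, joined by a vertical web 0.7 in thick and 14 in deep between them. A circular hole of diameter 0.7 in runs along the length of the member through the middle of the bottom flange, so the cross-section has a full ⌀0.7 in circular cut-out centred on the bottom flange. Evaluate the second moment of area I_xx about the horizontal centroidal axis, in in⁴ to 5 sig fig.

I_xx ≈ 1424.4 in⁴

Split into non-overlapping primitives; take the origin at the lower-left of the bounding box.
Bottom flange: 10.8 × 1.05, A = 11.34 in², y = 0.525 in, Ī = 1.041863 in⁴.
Web: 0.7 × 14, A = 9.8 in², y = 8.05 in, Ī = 160.0667 in⁴.
Top flange: 10.8 × 1.05, A = 11.34 in², y = 15.575 in, Ī = 1.041863 in⁴.
Hole (subtracted): ⌀0.7, A = 0.3848451 in², y = 0.525 in, Ī = 0.01178588 in⁴.
Centroid: ȳ = ΣA·y / ΣA = 8.14023 in.
Transfer each piece to the horizontal centroidal axis using Ī + A·d² with d = y − 8.14023:
  bottom flange: d = -7.61523 in → contributes +658.6681 in⁴
  web: d = -0.09023042 in → contributes +160.1465 in⁴
  top flange: d = 7.43477 in → contributes +627.8694 in⁴
  hole: d = -7.61523 in → contributes −22.32962 in⁴
Total I = 1424.354 in⁴.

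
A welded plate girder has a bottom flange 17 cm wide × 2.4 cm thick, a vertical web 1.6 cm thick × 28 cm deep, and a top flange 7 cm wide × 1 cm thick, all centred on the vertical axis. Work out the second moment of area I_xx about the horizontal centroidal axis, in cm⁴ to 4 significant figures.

I_xx ≈ 1.094 × 10⁴ cm⁴

Decompose the section into non-overlapping parts with the origin at the bottom-left of its bounding rectangle.
Bottom plate: 17 × 2.4, A = 40.8 cm², y = 1.2 cm, Ī = 19.584 cm⁴.
Web plate: 1.6 × 28, A = 44.8 cm², y = 16.4 cm, Ī = 2926.93 cm⁴.
Top plate: 7 × 1, A = 7 cm², y = 30.9 cm, Ī = 0.583333 cm⁴.
Centroid: ȳ = ΣA·y / ΣA = 10.7989 cm.
Transfer each piece to the horizontal centroidal axis using Ī + A·d² with d = y − 10.7989:
  bottom plate: d = -9.59892 cm → contributes +3778.87 cm⁴
  web plate: d = 5.60108 cm → contributes +4332.4 cm⁴
  top plate: d = 20.1011 cm → contributes +2828.96 cm⁴
Total I = 10940.2 cm⁴.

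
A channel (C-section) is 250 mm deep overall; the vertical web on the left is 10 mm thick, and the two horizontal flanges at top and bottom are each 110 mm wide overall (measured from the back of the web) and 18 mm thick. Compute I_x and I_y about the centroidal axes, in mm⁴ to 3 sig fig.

I_x ≈ 6.16 × 10⁷ mm⁴, I_y ≈ 7.48 × 10⁶ mm⁴

Split into non-overlapping primitives; take the origin at the lower-left of the bounding box.
Web: 10 × 250, A = 2 500 mm², y = 125 mm, Ī = 13 020 833 mm⁴.
Top flange (beyond web): 100 × 18, A = 1 800 mm², y = 241 mm, Ī = 48 600 mm⁴.
Bottom flange (beyond web): 100 × 18, A = 1 800 mm², y = 9 mm, Ī = 48 600 mm⁴.
By symmetry the centroid is at mid-height, ȳ = 125 mm.
Transfer each piece to the centroidal x-axis using Ī + A·d² with d = y − 125:
  web: d = 0 mm → contributes +13 020 833 mm⁴
  top flange (beyond web): d = 116 mm → contributes +24 269 400 mm⁴
  bottom flange (beyond web): d = -116 mm → contributes +24 269 400 mm⁴
Total I = 61 559 633 mm⁴.
For the y-axis: x̄ = 37.459 mm.
Repeating about the centroidal y-axis gives I_y = 7 483 948 mm⁴.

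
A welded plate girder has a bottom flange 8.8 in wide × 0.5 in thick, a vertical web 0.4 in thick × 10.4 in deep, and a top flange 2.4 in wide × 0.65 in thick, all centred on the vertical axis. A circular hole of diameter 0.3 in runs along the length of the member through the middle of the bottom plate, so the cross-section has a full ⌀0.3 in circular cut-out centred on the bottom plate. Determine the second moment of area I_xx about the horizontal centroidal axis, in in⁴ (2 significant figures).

I_xx ≈ 190 in⁴

Split into non-overlapping primitives; take the origin at the lower-left of the bounding box.
Bottom plate: 8.8 × 0.5, A = 4.4 in², y = 0.25 in, Ī = 0.09167 in⁴.
Web plate: 0.4 × 10.4, A = 4.16 in², y = 5.7 in, Ī = 37.5 in⁴.
Top plate: 2.4 × 0.65, A = 1.56 in², y = 11.23 in, Ī = 0.05493 in⁴.
Hole (subtracted): ⌀0.3, A = 0.07069 in², y = 0.25 in, Ī = 0.0003976 in⁴.
Centroid: ȳ = ΣA·y / ΣA = 4.21 in.
Transfer each piece to the horizontal centroidal axis using Ī + A·d² with d = y − 4.21:
  bottom plate: d = -3.96 in → contributes +69.08 in⁴
  web plate: d = 1.49 in → contributes +46.73 in⁴
  top plate: d = 7.015 in → contributes +76.83 in⁴
  hole: d = -3.96 in → contributes −1.109 in⁴
Total I = 191.5 in⁴.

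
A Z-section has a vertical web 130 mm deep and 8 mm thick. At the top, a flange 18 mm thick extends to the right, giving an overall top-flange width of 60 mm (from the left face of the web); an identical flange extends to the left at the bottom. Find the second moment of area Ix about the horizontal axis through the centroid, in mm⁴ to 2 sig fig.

Ix ≈ 7.4 × 10⁶ mm⁴

Treat the section as a set of non-overlapping primitives; coordinates are from the bounding-box lower-left.
Web: 8 × 130, A = 1 040 mm², y = 65 mm, Ī = 1 464 667 mm⁴.
Top flange (beyond web): 52 × 18, A = 936 mm², y = 121 mm, Ī = 25 272 mm⁴.
Bottom flange (beyond web): 52 × 18, A = 936 mm², y = 9 mm, Ī = 25 272 mm⁴.
Centroid: ȳ = ΣA·y / ΣA = 65 mm.
Transfer each piece to the horizontal axis through the centroid using Ī + A·d² with d = y − 65:
  web: d = 0 mm → contributes +1 464 667 mm⁴
  top flange (beyond web): d = 56 mm → contributes +2 960 568 mm⁴
  bottom flange (beyond web): d = -56 mm → contributes +2 960 568 mm⁴
Total I = 7 385 803 mm⁴.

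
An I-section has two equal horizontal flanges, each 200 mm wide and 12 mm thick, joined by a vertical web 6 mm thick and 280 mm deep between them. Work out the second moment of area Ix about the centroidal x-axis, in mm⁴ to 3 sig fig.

Treat the section as a set of non-overlapping primitives; coordinates are from the bounding-box lower-left.
Bottom flange: 200 × 12, A = 2 400 mm², y = 6 mm, Ī = 28 800 mm⁴.
Web: 6 × 280, A = 1 680 mm², y = 152 mm, Ī = 10 976 000 mm⁴.
Top flange: 200 × 12, A = 2 400 mm², y = 298 mm, Ī = 28 800 mm⁴.
By symmetry the centroid is at mid-height, ȳ = 152 mm.
Transfer each piece to the centroidal x-axis using Ī + A·d² with d = y − 152:
  bottom flange: d = -146 mm → contributes +51 187 200 mm⁴
  web: d = 0 mm → contributes +10 976 000 mm⁴
  top flange: d = 146 mm → contributes +51 187 200 mm⁴
Total I = 113 350 400 mm⁴.

Ix ≈ 1.13 × 10⁸ mm⁴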